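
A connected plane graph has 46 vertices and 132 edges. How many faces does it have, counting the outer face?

88

Euler's formula for a connected plane graph: V − E + F = 2, so F = 2 − 46 + 132 = 88.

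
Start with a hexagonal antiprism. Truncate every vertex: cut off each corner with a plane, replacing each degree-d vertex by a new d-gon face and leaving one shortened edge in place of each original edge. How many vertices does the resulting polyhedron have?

48

The base solid has V = 12, E = 24, F = 14.
Truncation replaces each original edge-end by a new vertex, so V′ = 2E = 48.
Each original edge survives, and each old vertex of degree d contributes d new edges; summing degrees gives Σd = 2E, so E′ = E + 2E = 3E = 72.
Each original face survives and each original vertex becomes one new face: F′ = F + V = 26.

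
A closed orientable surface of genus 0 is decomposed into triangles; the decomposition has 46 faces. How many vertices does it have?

χ = 2 − 2·0 = 2, and every face is a triangle so 3F = 2E.
E = 3·46/2 = 69. Then V = 2 + E − F = 2 + 69 − 46 = 25.

25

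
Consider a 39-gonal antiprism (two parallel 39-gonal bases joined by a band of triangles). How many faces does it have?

An antiprism on an n-gon has two n-gon caps and 2n triangles: V = 2·39 = 78, E = 4·39 = 156, F = 2·39 + 2 = 80.

80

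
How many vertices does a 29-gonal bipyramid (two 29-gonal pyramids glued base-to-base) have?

A bipyramid over an n-gon has 2n triangular faces and n + 2 vertices: V = 29 + 2 = 31, E = 3·29 = 87, F = 2·29 = 58.
Check: V − E + F = 31 − 87 + 58 = 2.

31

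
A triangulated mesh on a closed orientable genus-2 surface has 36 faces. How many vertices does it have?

χ = 2 − 2·2 = -2, and every face is a triangle so 3F = 2E.
E = 3·36/2 = 54. Then V = -2 + E − F = -2 + 54 − 36 = 16.

16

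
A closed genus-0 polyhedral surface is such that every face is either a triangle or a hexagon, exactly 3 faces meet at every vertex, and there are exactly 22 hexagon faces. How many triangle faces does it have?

Let x be the number of triangles; then F = 22 + x.
Edge–face incidences: 2E = 6·22 + 3·x = 132 + 3x.
Every vertex has degree 3, so 3V = 2E.
Euler: V − E + F = 2 ⇒ (2E)/3 − E + (22 + x) = 2.
Multiply by 6: 2·(2E) − 3·(2E) + 6·(22 + x) = 12, i.e. 132 + 6x − (132 + 3x) = 12.
Collecting terms: 3x = 12, so x = 4.
Then 2E = 132 + 3·4 = 144, so E = 72, V = 2E/3 = 48, F = 22 + 4 = 26.

4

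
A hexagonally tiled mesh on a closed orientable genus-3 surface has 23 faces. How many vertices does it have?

42

χ = 2 − 2·3 = -4, and every face is a hexagon so 6F = 2E.
E = 6·23/2 = 69. Then V = -4 + E − F = -4 + 69 − 23 = 42.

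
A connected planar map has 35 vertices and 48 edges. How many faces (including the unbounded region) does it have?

Euler's formula for a connected plane graph: V − E + F = 2, so F = 2 − 35 + 48 = 15.

15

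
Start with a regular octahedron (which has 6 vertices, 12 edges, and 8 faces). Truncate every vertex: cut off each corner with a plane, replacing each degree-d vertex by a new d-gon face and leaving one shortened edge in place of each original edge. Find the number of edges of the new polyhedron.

Truncation replaces each original edge-end by a new vertex, so V′ = 2E = 24.
Each original edge survives, and each old vertex of degree d contributes d new edges; summing degrees gives Σd = 2E, so E′ = E + 2E = 3E = 36.
Each original face survives and each original vertex becomes one new face: F′ = F + V = 14.

36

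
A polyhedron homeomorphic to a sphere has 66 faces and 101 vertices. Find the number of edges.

Here V − E + F = 2.
E = V + F − (2) = 101 + 66 − (2) = 165.

165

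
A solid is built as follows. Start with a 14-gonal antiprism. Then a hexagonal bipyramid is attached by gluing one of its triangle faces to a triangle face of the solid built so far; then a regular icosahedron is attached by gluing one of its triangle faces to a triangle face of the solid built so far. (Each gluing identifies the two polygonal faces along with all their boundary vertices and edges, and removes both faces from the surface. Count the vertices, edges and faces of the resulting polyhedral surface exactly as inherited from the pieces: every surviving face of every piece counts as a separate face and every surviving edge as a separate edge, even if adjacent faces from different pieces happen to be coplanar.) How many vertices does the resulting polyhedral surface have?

42

A 14-gonal antiprism: V=28, E=56, F=30.
Attach a hexagonal bipyramid (V=8, E=18, F=12) along a 3-gon: merge 3 vertices and 3 edges, delete both glued faces → V=33, E=71, F=40.
Attach a regular icosahedron (V=12, E=30, F=20) along a 3-gon: merge 3 vertices and 3 edges, delete both glued faces → V=42, E=98, F=58.
Check: V − E + F = 42 − 98 + 58 = 2.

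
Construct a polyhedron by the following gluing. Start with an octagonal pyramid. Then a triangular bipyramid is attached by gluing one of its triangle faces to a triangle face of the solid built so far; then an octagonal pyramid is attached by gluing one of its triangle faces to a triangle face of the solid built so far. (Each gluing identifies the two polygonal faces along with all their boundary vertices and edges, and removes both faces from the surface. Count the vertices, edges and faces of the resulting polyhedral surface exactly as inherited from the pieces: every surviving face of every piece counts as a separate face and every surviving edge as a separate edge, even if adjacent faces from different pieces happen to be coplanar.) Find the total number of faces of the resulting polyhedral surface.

An octagonal pyramid: V=9, E=16, F=9.
Attach a triangular bipyramid (V=5, E=9, F=6) along a 3-gon: merge 3 vertices and 3 edges, delete both glued faces → V=11, E=22, F=13.
Attach an octagonal pyramid (V=9, E=16, F=9) along a 3-gon: merge 3 vertices and 3 edges, delete both glued faces → V=17, E=35, F=20.
Check: V − E + F = 17 − 35 + 20 = 2.

20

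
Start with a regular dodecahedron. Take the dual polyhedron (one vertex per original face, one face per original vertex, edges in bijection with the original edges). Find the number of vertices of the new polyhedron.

12

The base solid has V = 20, E = 30, F = 12.
The dual swaps V and F and preserves E: V′ = F = 12, E′ = E = 30, F′ = V = 20.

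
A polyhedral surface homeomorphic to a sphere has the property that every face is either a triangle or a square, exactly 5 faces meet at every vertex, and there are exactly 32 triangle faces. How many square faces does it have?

Let x be the number of squares; then F = 32 + x.
Edge–face incidences: 2E = 3·32 + 4·x = 96 + 4x.
Every vertex has degree 5, so 5V = 2E.
Euler: V − E + F = 2 ⇒ (2E)/5 − E + (32 + x) = 2.
Multiply by 10: 2·(2E) − 5·(2E) + 10·(32 + x) = 20, i.e. 320 + 10x − 3·(96 + 4x) = 20.
Collecting terms: −2x + 32 = 20, so −2x = −12, so x = 6.
Then 2E = 96 + 4·6 = 120, so E = 60, V = 2E/5 = 24, F = 32 + 6 = 38.

6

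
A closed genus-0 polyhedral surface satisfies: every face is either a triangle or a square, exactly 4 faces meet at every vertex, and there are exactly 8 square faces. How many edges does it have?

Let x be the number of triangles; then F = 8 + x.
Edge–face incidences: 2E = 4·8 + 3·x = 32 + 3x.
Every vertex has degree 4, so 4V = 2E.
Euler: V − E + F = 2 ⇒ (2E)/4 − E + (8 + x) = 2.
Multiply by 8: 2·(2E) − 4·(2E) + 8·(8 + x) = 16, i.e. 64 + 8x − 2·(32 + 3x) = 16.
Collecting terms: 2x = 16, so x = 8.
Then 2E = 32 + 3·8 = 56, so E = 28, V = 2E/4 = 14, F = 8 + 8 = 16.

28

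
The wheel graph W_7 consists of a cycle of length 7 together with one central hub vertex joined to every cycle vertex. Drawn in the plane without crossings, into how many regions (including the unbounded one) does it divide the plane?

8

W_7 has V = 7 + 1 = 8 vertices and E = 2·7 = 14 edges.
By Euler's formula F = 2 − V + E = 2 − 8 + 14 = 8.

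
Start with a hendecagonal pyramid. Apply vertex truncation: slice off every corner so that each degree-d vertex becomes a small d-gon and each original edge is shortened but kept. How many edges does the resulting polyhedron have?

The base solid has V = 12, E = 22, F = 12.
Truncation replaces each original edge-end by a new vertex, so V′ = 2E = 44.
Each original edge survives, and each old vertex of degree d contributes d new edges; summing degrees gives Σd = 2E, so E′ = E + 2E = 3E = 66.
Each original face survives and each original vertex becomes one new face: F′ = F + V = 24.

66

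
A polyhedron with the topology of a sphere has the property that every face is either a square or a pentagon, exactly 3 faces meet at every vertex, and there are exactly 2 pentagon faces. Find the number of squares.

5

Let x be the number of squares; then F = 2 + x.
Edge–face incidences: 2E = 5·2 + 4·x = 10 + 4x.
Every vertex has degree 3, so 3V = 2E.
Euler: V − E + F = 2 ⇒ (2E)/3 − E + (2 + x) = 2.
Multiply by 6: 2·(2E) − 3·(2E) + 6·(2 + x) = 12, i.e. 12 + 6x − (10 + 4x) = 12.
Collecting terms: 2x + 2 = 12, so 2x = 10, so x = 5.
Then 2E = 10 + 4·5 = 30, so E = 15, V = 2E/3 = 10, F = 2 + 5 = 7.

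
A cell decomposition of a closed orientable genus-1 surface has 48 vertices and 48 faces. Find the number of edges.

96

For a closed orientable surface of genus 1, χ = 2 − 2·1 = 0.
E = V + F − (0) = 48 + 48 − (0) = 96.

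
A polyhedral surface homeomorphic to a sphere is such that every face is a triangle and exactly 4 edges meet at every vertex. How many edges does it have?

12

Each face has 3 edges and each edge borders two faces, so 2E = 3F.
Each vertex has degree 4, so 4V = 2E and hence V = 3F/4.
Euler: V − E + F = 2 ⇒ (3F/4) − (3F/2) + F = 2.
Multiply by 8: (6 − 12 + 8)F = 16, i.e. 2F = 16.
So F = 8, E = 3·8/2 = 12, V = 3·8/4 = 6.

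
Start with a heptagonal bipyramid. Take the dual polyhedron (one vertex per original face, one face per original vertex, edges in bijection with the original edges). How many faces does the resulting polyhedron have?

The base solid has V = 9, E = 21, F = 14.
The dual swaps V and F and preserves E: V′ = F = 14, E′ = E = 21, F′ = V = 9.

9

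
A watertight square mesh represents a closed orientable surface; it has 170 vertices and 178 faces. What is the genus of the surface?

Every face is a square, so 2E = 4·178 = 712, giving E = 356.
χ = V − E + F = 170 − 356 + 178 = -8.
For a closed orientable surface χ = 2 − 2g, so g = (2 − (-8))/2 = 5.

5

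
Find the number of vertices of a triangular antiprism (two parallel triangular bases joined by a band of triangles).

An antiprism on an n-gon has two n-gon caps and 2n triangles: V = 2·3 = 6, E = 4·3 = 12, F = 2·3 + 2 = 8.
Check: V − E + F = 6 − 12 + 8 = 2.

6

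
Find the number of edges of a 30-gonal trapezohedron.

The n-trapezohedron (dual of the n-antiprism) has V = 2·30 + 2 = 62, E = 4·30 = 120, F = 2·30 = 60.
Check: V − E + F = 62 − 120 + 60 = 2.

120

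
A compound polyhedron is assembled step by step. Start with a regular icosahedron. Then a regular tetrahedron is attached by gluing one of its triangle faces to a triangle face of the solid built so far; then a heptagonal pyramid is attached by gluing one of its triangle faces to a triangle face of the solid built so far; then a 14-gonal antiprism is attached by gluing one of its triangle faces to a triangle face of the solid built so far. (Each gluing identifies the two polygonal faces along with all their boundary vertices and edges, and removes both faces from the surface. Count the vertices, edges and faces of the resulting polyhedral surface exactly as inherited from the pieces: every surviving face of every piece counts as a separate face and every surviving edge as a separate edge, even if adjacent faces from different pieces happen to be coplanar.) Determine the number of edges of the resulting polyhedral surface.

97

A regular icosahedron: V=12, E=30, F=20.
Attach a regular tetrahedron (V=4, E=6, F=4) along a 3-gon: merge 3 vertices and 3 edges, delete both glued faces → V=13, E=33, F=22.
Attach a heptagonal pyramid (V=8, E=14, F=8) along a 3-gon: merge 3 vertices and 3 edges, delete both glued faces → V=18, E=44, F=28.
Attach a 14-gonal antiprism (V=28, E=56, F=30) along a 3-gon: merge 3 vertices and 3 edges, delete both glued faces → V=43, E=97, F=56.
Check: V − E + F = 43 − 97 + 56 = 2.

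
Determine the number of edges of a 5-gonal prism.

15

A prism on an n-gon has two n-gon bases and n rectangular sides: V = 2·5 = 10, E = 3·5 = 15, F = 5 + 2 = 7.
Check: V − E + F = 10 − 15 + 7 = 2.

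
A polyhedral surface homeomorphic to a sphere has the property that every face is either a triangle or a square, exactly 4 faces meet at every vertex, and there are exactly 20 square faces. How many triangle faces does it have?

Let x be the number of triangles; then F = 20 + x.
Edge–face incidences: 2E = 4·20 + 3·x = 80 + 3x.
Every vertex has degree 4, so 4V = 2E.
Euler: V − E + F = 2 ⇒ (2E)/4 − E + (20 + x) = 2.
Multiply by 8: 2·(2E) − 4·(2E) + 8·(20 + x) = 16, i.e. 160 + 8x − 2·(80 + 3x) = 16.
Collecting terms: 2x = 16, so x = 8.
Then 2E = 80 + 3·8 = 104, so E = 52, V = 2E/4 = 26, F = 20 + 8 = 28.

8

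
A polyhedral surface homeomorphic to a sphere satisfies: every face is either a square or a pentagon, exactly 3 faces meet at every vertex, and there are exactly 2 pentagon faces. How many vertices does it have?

Let x be the number of squares; then F = 2 + x.
Edge–face incidences: 2E = 5·2 + 4·x = 10 + 4x.
Every vertex has degree 3, so 3V = 2E.
Euler: V − E + F = 2 ⇒ (2E)/3 − E + (2 + x) = 2.
Multiply by 6: 2·(2E) − 3·(2E) + 6·(2 + x) = 12, i.e. 12 + 6x − (10 + 4x) = 12.
Collecting terms: 2x + 2 = 12, so 2x = 10, so x = 5.
Then 2E = 10 + 4·5 = 30, so E = 15, V = 2E/3 = 10, F = 2 + 5 = 7.

10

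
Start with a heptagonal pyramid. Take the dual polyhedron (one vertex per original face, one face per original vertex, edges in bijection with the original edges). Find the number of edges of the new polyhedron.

14

The base solid has V = 8, E = 14, F = 8.
The dual swaps V and F and preserves E: V′ = F = 8, E′ = E = 14, F′ = V = 8.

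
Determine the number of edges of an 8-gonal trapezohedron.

The n-trapezohedron (dual of the n-antiprism) has V = 2·8 + 2 = 18, E = 4·8 = 32, F = 2·8 = 16.
Check: V − E + F = 18 − 32 + 16 = 2.

32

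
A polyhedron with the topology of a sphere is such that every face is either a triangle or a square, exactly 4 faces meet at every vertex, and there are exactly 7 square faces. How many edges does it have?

Let x be the number of triangles; then F = 7 + x.
Edge–face incidences: 2E = 4·7 + 3·x = 28 + 3x.
Every vertex has degree 4, so 4V = 2E.
Euler: V − E + F = 2 ⇒ (2E)/4 − E + (7 + x) = 2.
Multiply by 8: 2·(2E) − 4·(2E) + 8·(7 + x) = 16, i.e. 56 + 8x − 2·(28 + 3x) = 16.
Collecting terms: 2x = 16, so x = 8.
Then 2E = 28 + 3·8 = 52, so E = 26, V = 2E/4 = 13, F = 7 + 8 = 15.

26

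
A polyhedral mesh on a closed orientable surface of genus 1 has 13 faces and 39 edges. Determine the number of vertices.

For a closed orientable surface of genus 1, χ = 2 − 2·1 = 0.
V = 0 + E − F = 0 + 39 − 13 = 26.

26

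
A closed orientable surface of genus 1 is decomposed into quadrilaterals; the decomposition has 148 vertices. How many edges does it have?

296

χ = 2 − 2·1 = 0, and every face is a square so 4F = 2E.
V − E + F = 0 with E = 4F/2 gives 148 − (4/2 − 1)·F = 0, so F = 148 and E = 296.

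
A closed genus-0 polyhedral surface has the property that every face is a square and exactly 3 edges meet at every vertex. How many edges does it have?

12

Each face has 4 edges and each edge borders two faces, so 2E = 4F.
Each vertex has degree 3, so 3V = 2E and hence V = 4F/3.
Euler: V − E + F = 2 ⇒ (4F/3) − (4F/2) + F = 2.
Multiply by 6: (8 − 12 + 6)F = 12, i.e. 2F = 12.
So F = 6, E = 4·6/2 = 12, V = 4·6/3 = 8.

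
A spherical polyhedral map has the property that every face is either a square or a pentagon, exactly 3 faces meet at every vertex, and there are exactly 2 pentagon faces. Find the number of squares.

Let x be the number of squares; then F = 2 + x.
Edge–face incidences: 2E = 5·2 + 4·x = 10 + 4x.
Every vertex has degree 3, so 3V = 2E.
Euler: V − E + F = 2 ⇒ (2E)/3 − E + (2 + x) = 2.
Multiply by 6: 2·(2E) − 3·(2E) + 6·(2 + x) = 12, i.e. 12 + 6x − (10 + 4x) = 12.
Collecting terms: 2x + 2 = 12, so 2x = 10, so x = 5.
Then 2E = 10 + 4·5 = 30, so E = 15, V = 2E/3 = 10, F = 2 + 5 = 7.

5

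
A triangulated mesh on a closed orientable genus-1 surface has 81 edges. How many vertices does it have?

27

χ = 2 − 2·1 = 0, and every face is a triangle so 3F = 2E.
F = 2E/3 = 54. Then V = 0 + E − F = 0 + 81 − 54 = 27.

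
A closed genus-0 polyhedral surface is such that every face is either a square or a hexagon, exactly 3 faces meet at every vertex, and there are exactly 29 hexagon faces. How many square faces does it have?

Let x be the number of squares; then F = 29 + x.
Edge–face incidences: 2E = 6·29 + 4·x = 174 + 4x.
Every vertex has degree 3, so 3V = 2E.
Euler: V − E + F = 2 ⇒ (2E)/3 − E + (29 + x) = 2.
Multiply by 6: 2·(2E) − 3·(2E) + 6·(29 + x) = 12, i.e. 174 + 6x − (174 + 4x) = 12.
Collecting terms: 2x = 12, so x = 6.
Then 2E = 174 + 4·6 = 198, so E = 99, V = 2E/3 = 66, F = 29 + 6 = 35.

6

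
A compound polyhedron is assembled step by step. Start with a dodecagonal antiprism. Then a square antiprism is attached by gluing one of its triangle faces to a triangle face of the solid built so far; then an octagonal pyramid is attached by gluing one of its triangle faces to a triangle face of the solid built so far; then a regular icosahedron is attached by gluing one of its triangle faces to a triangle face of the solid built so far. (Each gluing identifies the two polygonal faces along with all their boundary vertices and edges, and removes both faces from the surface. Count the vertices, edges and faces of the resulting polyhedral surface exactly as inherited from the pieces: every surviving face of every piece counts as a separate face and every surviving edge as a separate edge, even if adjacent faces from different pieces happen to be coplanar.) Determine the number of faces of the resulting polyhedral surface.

59

A dodecagonal antiprism: V=24, E=48, F=26.
Attach a square antiprism (V=8, E=16, F=10) along a 3-gon: merge 3 vertices and 3 edges, delete both glued faces → V=29, E=61, F=34.
Attach an octagonal pyramid (V=9, E=16, F=9) along a 3-gon: merge 3 vertices and 3 edges, delete both glued faces → V=35, E=74, F=41.
Attach a regular icosahedron (V=12, E=30, F=20) along a 3-gon: merge 3 vertices and 3 edges, delete both glued faces → V=44, E=101, F=59.
Check: V − E + F = 44 − 101 + 59 = 2.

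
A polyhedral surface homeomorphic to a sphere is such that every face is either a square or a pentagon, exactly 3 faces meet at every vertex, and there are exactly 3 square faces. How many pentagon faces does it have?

Let x be the number of pentagons; then F = 3 + x.
Edge–face incidences: 2E = 4·3 + 5·x = 12 + 5x.
Every vertex has degree 3, so 3V = 2E.
Euler: V − E + F = 2 ⇒ (2E)/3 − E + (3 + x) = 2.
Multiply by 6: 2·(2E) − 3·(2E) + 6·(3 + x) = 12, i.e. 18 + 6x − (12 + 5x) = 12.
Collecting terms: x + 6 = 12, so x = 6.
Then 2E = 12 + 5·6 = 42, so E = 21, V = 2E/3 = 14, F = 3 + 6 = 9.

6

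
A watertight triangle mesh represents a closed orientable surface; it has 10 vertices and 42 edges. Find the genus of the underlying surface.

3

Every face is a triangle and each edge borders two faces, so 3F = 2·42, giving F = 28.
χ = V − E + F = 10 − 42 + 28 = -4.
For a closed orientable surface χ = 2 − 2g, so g = (2 − (-4))/2 = 3.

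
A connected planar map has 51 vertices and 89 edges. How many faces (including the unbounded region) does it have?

40

Euler's formula for a connected plane graph: V − E + F = 2, so F = 2 − 51 + 89 = 40.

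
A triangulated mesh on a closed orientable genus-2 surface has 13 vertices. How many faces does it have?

χ = 2 − 2·2 = -2, and every face is a triangle so 3F = 2E.
V − E + F = -2 with E = 3F/2 gives 13 − (3/2 − 1)·F = -2, so F = 30 and E = 45.

30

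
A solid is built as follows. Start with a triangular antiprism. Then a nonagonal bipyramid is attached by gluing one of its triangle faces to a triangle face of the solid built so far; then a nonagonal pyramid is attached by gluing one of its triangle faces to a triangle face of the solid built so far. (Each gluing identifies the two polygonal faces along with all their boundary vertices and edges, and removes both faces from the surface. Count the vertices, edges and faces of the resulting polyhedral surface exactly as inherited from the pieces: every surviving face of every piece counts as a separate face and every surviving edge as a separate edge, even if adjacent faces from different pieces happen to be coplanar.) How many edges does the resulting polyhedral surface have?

A triangular antiprism: V=6, E=12, F=8.
Attach a nonagonal bipyramid (V=11, E=27, F=18) along a 3-gon: merge 3 vertices and 3 edges, delete both glued faces → V=14, E=36, F=24.
Attach a nonagonal pyramid (V=10, E=18, F=10) along a 3-gon: merge 3 vertices and 3 edges, delete both glued faces → V=21, E=51, F=32.
Check: V − E + F = 21 − 51 + 32 = 2.

51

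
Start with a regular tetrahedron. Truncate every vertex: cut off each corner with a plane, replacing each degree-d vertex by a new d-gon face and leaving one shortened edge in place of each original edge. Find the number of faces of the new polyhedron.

The base solid has V = 4, E = 6, F = 4.
Truncation replaces each original edge-end by a new vertex, so V′ = 2E = 12.
Each original edge survives, and each old vertex of degree d contributes d new edges; summing degrees gives Σd = 2E, so E′ = E + 2E = 3E = 18.
Each original face survives and each original vertex becomes one new face: F′ = F + V = 8.

8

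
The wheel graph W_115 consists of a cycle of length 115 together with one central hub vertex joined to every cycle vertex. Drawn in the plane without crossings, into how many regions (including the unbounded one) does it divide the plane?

W_115 has V = 115 + 1 = 116 vertices and E = 2·115 = 230 edges.
By Euler's formula F = 2 − V + E = 2 − 116 + 230 = 116.

116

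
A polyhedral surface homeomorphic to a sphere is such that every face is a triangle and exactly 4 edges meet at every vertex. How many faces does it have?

8

Each face has 3 edges and each edge borders two faces, so 2E = 3F.
Each vertex has degree 4, so 4V = 2E and hence V = 3F/4.
Euler: V − E + F = 2 ⇒ (3F/4) − (3F/2) + F = 2.
Multiply by 8: (6 − 12 + 8)F = 16, i.e. 2F = 16.
So F = 8, E = 3·8/2 = 12, V = 3·8/4 = 6.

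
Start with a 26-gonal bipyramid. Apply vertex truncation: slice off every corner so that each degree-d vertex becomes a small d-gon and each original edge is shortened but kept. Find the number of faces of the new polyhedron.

80

The base solid has V = 28, E = 78, F = 52.
Truncation replaces each original edge-end by a new vertex, so V′ = 2E = 156.
Each original edge survives, and each old vertex of degree d contributes d new edges; summing degrees gives Σd = 2E, so E′ = E + 2E = 3E = 234.
Each original face survives and each original vertex becomes one new face: F′ = F + V = 80.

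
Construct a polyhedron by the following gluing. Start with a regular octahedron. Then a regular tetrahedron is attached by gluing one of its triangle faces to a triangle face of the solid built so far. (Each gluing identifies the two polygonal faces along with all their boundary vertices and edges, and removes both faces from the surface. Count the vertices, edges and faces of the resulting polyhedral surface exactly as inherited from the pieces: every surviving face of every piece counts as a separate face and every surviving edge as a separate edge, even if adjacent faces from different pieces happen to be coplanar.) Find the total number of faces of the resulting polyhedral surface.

10

A regular octahedron: V=6, E=12, F=8.
Attach a regular tetrahedron (V=4, E=6, F=4) along a 3-gon: merge 3 vertices and 3 edges, delete both glued faces → V=7, E=15, F=10.
Check: V − E + F = 7 − 15 + 10 = 2.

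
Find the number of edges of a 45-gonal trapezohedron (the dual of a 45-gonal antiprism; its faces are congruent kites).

The n-trapezohedron (dual of the n-antiprism) has V = 2·45 + 2 = 92, E = 4·45 = 180, F = 2·45 = 90.

180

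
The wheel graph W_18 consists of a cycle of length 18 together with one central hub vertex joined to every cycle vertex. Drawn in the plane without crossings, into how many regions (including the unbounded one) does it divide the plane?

19

W_18 has V = 18 + 1 = 19 vertices and E = 2·18 = 36 edges.
By Euler's formula F = 2 − V + E = 2 − 19 + 36 = 19.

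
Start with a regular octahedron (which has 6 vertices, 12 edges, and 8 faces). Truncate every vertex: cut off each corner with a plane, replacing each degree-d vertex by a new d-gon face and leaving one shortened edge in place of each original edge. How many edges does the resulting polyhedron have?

36

Truncation replaces each original edge-end by a new vertex, so V′ = 2E = 24.
Each original edge survives, and each old vertex of degree d contributes d new edges; summing degrees gives Σd = 2E, so E′ = E + 2E = 3E = 36.
Each original face survives and each original vertex becomes one new face: F′ = F + V = 14.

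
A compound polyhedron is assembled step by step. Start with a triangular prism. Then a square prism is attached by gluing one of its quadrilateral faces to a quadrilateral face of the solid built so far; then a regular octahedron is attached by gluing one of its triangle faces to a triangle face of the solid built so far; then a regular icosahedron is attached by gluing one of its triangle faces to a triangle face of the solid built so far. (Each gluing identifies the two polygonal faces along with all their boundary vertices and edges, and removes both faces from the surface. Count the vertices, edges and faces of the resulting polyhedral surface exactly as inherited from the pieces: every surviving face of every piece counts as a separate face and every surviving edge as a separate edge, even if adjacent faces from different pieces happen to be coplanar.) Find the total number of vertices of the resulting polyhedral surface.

A triangular prism: V=6, E=9, F=5.
Attach a square prism (V=8, E=12, F=6) along a 4-gon: merge 4 vertices and 4 edges, delete both glued faces → V=10, E=17, F=9.
Attach a regular octahedron (V=6, E=12, F=8) along a 3-gon: merge 3 vertices and 3 edges, delete both glued faces → V=13, E=26, F=15.
Attach a regular icosahedron (V=12, E=30, F=20) along a 3-gon: merge 3 vertices and 3 edges, delete both glued faces → V=22, E=53, F=33.
Check: V − E + F = 22 − 53 + 33 = 2.

22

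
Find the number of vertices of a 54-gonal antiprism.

An antiprism on an n-gon has two n-gon caps and 2n triangles: V = 2·54 = 108, E = 4·54 = 216, F = 2·54 + 2 = 110.

108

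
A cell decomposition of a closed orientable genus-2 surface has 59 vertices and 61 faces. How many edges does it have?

122

For a closed orientable surface of genus 2, χ = 2 − 2·2 = -2.
E = V + F − (-2) = 59 + 61 − (-2) = 122.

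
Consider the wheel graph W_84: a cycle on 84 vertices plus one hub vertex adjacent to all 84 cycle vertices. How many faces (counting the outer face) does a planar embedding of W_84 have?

85

W_84 has V = 84 + 1 = 85 vertices and E = 2·84 = 168 edges.
By Euler's formula F = 2 − V + E = 2 − 85 + 168 = 85.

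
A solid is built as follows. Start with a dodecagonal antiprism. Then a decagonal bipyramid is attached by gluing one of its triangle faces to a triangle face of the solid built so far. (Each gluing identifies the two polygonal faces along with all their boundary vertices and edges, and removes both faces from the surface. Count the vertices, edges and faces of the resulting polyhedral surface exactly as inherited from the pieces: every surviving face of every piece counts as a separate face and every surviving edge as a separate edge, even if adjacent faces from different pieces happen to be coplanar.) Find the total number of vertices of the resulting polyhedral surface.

A dodecagonal antiprism: V=24, E=48, F=26.
Attach a decagonal bipyramid (V=12, E=30, F=20) along a 3-gon: merge 3 vertices and 3 edges, delete both glued faces → V=33, E=75, F=44.
Check: V − E + F = 33 − 75 + 44 = 2.

33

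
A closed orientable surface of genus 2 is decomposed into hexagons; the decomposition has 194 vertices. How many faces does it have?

98

χ = 2 − 2·2 = -2, and every face is a hexagon so 6F = 2E.
V − E + F = -2 with E = 6F/2 gives 194 − (6/2 − 1)·F = -2, so F = 98 and E = 294.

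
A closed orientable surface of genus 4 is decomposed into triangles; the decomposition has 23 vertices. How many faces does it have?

58

χ = 2 − 2·4 = -6, and every face is a triangle so 3F = 2E.
V − E + F = -6 with E = 3F/2 gives 23 − (3/2 − 1)·F = -6, so F = 58 and E = 87.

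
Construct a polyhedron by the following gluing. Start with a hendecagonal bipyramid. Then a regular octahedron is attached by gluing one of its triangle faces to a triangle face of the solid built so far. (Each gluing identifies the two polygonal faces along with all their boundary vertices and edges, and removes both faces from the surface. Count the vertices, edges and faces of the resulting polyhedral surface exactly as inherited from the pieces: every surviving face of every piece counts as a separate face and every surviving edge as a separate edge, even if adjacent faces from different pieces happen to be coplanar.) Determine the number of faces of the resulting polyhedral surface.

28

A hendecagonal bipyramid: V=13, E=33, F=22.
Attach a regular octahedron (V=6, E=12, F=8) along a 3-gon: merge 3 vertices and 3 edges, delete both glued faces → V=16, E=42, F=28.
Check: V − E + F = 16 − 42 + 28 = 2.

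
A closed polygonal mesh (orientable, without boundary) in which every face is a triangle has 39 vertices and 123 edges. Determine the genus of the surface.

2

Every face is a triangle and each edge borders two faces, so 3F = 2·123, giving F = 82.
χ = V − E + F = 39 − 123 + 82 = -2.
For a closed orientable surface χ = 2 − 2g, so g = (2 − (-2))/2 = 2.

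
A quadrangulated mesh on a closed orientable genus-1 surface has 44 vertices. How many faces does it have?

χ = 2 − 2·1 = 0, and every face is a square so 4F = 2E.
V − E + F = 0 with E = 4F/2 gives 44 − (4/2 − 1)·F = 0, so F = 44 and E = 88.

44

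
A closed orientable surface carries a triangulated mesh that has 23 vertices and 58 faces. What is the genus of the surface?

4

Every face is a triangle, so 2E = 3·58 = 174, giving E = 87.
χ = V − E + F = 23 − 87 + 58 = -6.
For a closed orientable surface χ = 2 − 2g, so g = (2 − (-6))/2 = 4.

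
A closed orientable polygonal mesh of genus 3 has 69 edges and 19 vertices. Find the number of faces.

46

For a closed orientable surface of genus 3, χ = 2 − 2·3 = -4.
F = -4 − V + E = -4 − 19 + 69 = 46.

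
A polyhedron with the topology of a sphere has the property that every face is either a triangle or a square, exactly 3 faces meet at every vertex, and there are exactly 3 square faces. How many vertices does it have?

Let x be the number of triangles; then F = 3 + x.
Edge–face incidences: 2E = 4·3 + 3·x = 12 + 3x.
Every vertex has degree 3, so 3V = 2E.
Euler: V − E + F = 2 ⇒ (2E)/3 − E + (3 + x) = 2.
Multiply by 6: 2·(2E) − 3·(2E) + 6·(3 + x) = 12, i.e. 18 + 6x − (12 + 3x) = 12.
Collecting terms: 3x + 6 = 12, so 3x = 6, so x = 2.
Then 2E = 12 + 3·2 = 18, so E = 9, V = 2E/3 = 6, F = 3 + 2 = 5.

6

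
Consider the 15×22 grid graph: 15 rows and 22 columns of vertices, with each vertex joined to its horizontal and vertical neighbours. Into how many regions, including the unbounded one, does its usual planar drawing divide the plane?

The grid has V = 15·22 = 330 vertices and E = 15·21 + 22·14 = 623 edges.
F = 2 − V + E = 2 − 330 + 623 = 295.

295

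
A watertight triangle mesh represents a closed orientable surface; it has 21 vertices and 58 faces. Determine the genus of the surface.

Every face is a triangle, so 2E = 3·58 = 174, giving E = 87.
χ = V − E + F = 21 − 87 + 58 = -8.
For a closed orientable surface χ = 2 − 2g, so g = (2 − (-8))/2 = 5.

5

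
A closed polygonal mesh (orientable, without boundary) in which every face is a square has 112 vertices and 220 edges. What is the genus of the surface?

Every face is a square and each edge borders two faces, so 4F = 2·220, giving F = 110.
χ = V − E + F = 112 − 220 + 110 = 2.
For a closed orientable surface χ = 2 − 2g, so g = (2 − (2))/2 = 0.

0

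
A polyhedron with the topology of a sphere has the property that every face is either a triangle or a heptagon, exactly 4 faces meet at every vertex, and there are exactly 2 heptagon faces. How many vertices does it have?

14

Let x be the number of triangles; then F = 2 + x.
Edge–face incidences: 2E = 7·2 + 3·x = 14 + 3x.
Every vertex has degree 4, so 4V = 2E.
Euler: V − E + F = 2 ⇒ (2E)/4 − E + (2 + x) = 2.
Multiply by 8: 2·(2E) − 4·(2E) + 8·(2 + x) = 16, i.e. 16 + 8x − 2·(14 + 3x) = 16.
Collecting terms: 2x − 12 = 16, so 2x = 28, so x = 14.
Then 2E = 14 + 3·14 = 56, so E = 28, V = 2E/4 = 14, F = 2 + 14 = 16.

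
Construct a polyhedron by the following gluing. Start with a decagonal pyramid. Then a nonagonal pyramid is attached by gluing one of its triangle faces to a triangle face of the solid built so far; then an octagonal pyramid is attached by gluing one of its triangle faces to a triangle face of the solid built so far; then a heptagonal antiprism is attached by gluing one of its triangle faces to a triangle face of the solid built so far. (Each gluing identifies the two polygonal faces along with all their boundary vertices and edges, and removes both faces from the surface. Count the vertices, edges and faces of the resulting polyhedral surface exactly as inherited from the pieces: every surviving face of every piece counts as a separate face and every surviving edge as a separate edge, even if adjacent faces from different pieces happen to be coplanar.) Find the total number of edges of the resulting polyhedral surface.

A decagonal pyramid: V=11, E=20, F=11.
Attach a nonagonal pyramid (V=10, E=18, F=10) along a 3-gon: merge 3 vertices and 3 edges, delete both glued faces → V=18, E=35, F=19.
Attach an octagonal pyramid (V=9, E=16, F=9) along a 3-gon: merge 3 vertices and 3 edges, delete both glued faces → V=24, E=48, F=26.
Attach a heptagonal antiprism (V=14, E=28, F=16) along a 3-gon: merge 3 vertices and 3 edges, delete both glued faces → V=35, E=73, F=40.
Check: V − E + F = 35 − 73 + 40 = 2.

73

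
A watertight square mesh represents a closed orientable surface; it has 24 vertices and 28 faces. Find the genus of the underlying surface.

3

Every face is a square, so 2E = 4·28 = 112, giving E = 56.
χ = V − E + F = 24 − 56 + 28 = -4.
For a closed orientable surface χ = 2 − 2g, so g = (2 − (-4))/2 = 3.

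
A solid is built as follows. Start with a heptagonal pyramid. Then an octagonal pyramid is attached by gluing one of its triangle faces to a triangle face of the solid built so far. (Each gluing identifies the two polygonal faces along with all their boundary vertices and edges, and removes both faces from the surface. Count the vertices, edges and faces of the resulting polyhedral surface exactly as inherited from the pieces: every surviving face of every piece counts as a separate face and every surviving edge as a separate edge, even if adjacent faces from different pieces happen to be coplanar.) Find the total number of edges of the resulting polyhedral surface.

27

A heptagonal pyramid: V=8, E=14, F=8.
Attach an octagonal pyramid (V=9, E=16, F=9) along a 3-gon: merge 3 vertices and 3 edges, delete both glued faces → V=14, E=27, F=15.
Check: V − E + F = 14 − 27 + 15 = 2.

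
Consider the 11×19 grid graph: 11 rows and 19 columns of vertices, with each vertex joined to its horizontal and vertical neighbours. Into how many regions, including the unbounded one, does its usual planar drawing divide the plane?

181

The grid has V = 11·19 = 209 vertices and E = 11·18 + 19·10 = 388 edges.
F = 2 − V + E = 2 − 209 + 388 = 181.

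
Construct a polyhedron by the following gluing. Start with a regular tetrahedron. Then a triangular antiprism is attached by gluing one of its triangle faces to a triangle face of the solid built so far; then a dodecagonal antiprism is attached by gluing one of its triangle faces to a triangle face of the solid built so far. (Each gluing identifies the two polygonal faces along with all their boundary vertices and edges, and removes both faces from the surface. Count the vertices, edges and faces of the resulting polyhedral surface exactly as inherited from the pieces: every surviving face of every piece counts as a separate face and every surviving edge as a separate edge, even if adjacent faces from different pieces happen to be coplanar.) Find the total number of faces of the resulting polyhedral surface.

A regular tetrahedron: V=4, E=6, F=4.
Attach a triangular antiprism (V=6, E=12, F=8) along a 3-gon: merge 3 vertices and 3 edges, delete both glued faces → V=7, E=15, F=10.
Attach a dodecagonal antiprism (V=24, E=48, F=26) along a 3-gon: merge 3 vertices and 3 edges, delete both glued faces → V=28, E=60, F=34.
Check: V − E + F = 28 − 60 + 34 = 2.

34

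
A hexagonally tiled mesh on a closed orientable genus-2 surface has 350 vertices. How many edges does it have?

χ = 2 − 2·2 = -2, and every face is a hexagon so 6F = 2E.
V − E + F = -2 with E = 6F/2 gives 350 − (6/2 − 1)·F = -2, so F = 176 and E = 528.

528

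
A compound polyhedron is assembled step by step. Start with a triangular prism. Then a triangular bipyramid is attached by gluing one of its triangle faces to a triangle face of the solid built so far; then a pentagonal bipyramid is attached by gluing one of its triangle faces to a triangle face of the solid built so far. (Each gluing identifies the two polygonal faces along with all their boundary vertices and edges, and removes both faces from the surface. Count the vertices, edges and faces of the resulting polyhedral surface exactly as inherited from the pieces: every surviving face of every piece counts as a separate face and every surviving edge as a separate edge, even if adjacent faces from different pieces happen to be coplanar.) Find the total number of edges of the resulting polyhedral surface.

A triangular prism: V=6, E=9, F=5.
Attach a triangular bipyramid (V=5, E=9, F=6) along a 3-gon: merge 3 vertices and 3 edges, delete both glued faces → V=8, E=15, F=9.
Attach a pentagonal bipyramid (V=7, E=15, F=10) along a 3-gon: merge 3 vertices and 3 edges, delete both glued faces → V=12, E=27, F=17.
Check: V − E + F = 12 − 27 + 17 = 2.

27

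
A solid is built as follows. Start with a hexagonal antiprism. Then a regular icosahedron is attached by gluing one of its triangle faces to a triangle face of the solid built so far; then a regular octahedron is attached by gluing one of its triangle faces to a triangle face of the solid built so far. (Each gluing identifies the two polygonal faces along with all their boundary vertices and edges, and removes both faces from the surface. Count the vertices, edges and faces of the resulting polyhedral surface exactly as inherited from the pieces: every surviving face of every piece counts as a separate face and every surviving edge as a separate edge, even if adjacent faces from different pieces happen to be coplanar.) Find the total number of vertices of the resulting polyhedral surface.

A hexagonal antiprism: V=12, E=24, F=14.
Attach a regular icosahedron (V=12, E=30, F=20) along a 3-gon: merge 3 vertices and 3 edges, delete both glued faces → V=21, E=51, F=32.
Attach a regular octahedron (V=6, E=12, F=8) along a 3-gon: merge 3 vertices and 3 edges, delete both glued faces → V=24, E=60, F=38.
Check: V − E + F = 24 − 60 + 38 = 2.

24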